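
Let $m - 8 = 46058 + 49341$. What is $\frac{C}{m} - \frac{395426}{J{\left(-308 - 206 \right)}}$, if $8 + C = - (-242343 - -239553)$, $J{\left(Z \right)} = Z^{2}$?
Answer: $- \frac{1422746735}{969467222} \approx -1.4676$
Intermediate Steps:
$m = 95407$ ($m = 8 + \left(46058 + 49341\right) = 8 + 95399 = 95407$)
$C = 2782$ ($C = -8 - \left(-242343 - -239553\right) = -8 - \left(-242343 + 239553\right) = -8 - -2790 = -8 + 2790 = 2782$)
$\frac{C}{m} - \frac{395426}{J{\left(-308 - 206 \right)}} = \frac{2782}{95407} - \frac{395426}{\left(-308 - 206\right)^{2}} = 2782 \cdot \frac{1}{95407} - \frac{395426}{\left(-308 - 206\right)^{2}} = \frac{214}{7339} - \frac{395426}{\left(-514\right)^{2}} = \frac{214}{7339} - \frac{395426}{264196} = \frac{214}{7339} - \frac{197713}{132098} = - \frac{1422746735}{969467222}$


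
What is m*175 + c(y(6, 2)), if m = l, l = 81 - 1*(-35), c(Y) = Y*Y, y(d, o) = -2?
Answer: 20304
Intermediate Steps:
c(Y) = Y²
l = 116 (l = 81 + 35 = 116)
m = 116
m*175 + c(y(6, 2)) = 116*175 + (-2)² = 20300 + 4 = 20304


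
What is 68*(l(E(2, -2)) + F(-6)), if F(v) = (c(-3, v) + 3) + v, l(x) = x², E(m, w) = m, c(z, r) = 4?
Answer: 340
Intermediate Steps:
F(v) = 7 + v (F(v) = (4 + 3) + v = 7 + v)
68*(l(E(2, -2)) + F(-6)) = 68*(2² + (7 - 6)) = 68*(4 + 1) = 68*5 = 340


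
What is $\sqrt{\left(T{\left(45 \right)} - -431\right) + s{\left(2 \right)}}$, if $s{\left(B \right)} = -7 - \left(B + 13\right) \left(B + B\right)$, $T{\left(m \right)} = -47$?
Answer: $\sqrt{317} \approx 17.805$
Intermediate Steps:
$s{\left(B \right)} = -7 - 2 B \left(13 + B\right)$ ($s{\left(B \right)} = -7 - \left(13 + B\right) 2 B = -7 - 2 B \left(13 + B\right)$)
$\sqrt{\left(T{\left(45 \right)} - -431\right) + s{\left(2 \right)}} = \sqrt{\left(-47 - -431\right) - \left(59 + 8\right)} = \sqrt{\left(-47 + 431\right) - 67} = \sqrt{384 - 67} = \sqrt{317}$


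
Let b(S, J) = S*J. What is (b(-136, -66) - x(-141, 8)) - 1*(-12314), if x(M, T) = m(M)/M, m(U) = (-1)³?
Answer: 3001889/141 ≈ 21290.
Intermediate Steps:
b(S, J) = J*S
m(U) = -1
x(M, T) = -1/M
(b(-136, -66) - x(-141, 8)) - 1*(-12314) = (-66*(-136) - (-1)/(-141)) - 1*(-12314) = (8976 - (-1)*(-1)/141) + 12314 = (8976 - 1*1/141) + 12314 = (8976 - 1/141) + 12314 = 1265615/141 + 12314 = 3001889/141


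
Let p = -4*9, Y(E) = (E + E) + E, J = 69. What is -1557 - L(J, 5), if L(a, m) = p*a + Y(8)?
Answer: 903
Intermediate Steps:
Y(E) = 3*E (Y(E) = 2*E + E = 3*E)
p = -36
L(a, m) = 24 - 36*a (L(a, m) = -36*a + 3*8 = -36*a + 24 = 24 - 36*a)
-1557 - L(J, 5) = -1557 - (24 - 36*69) = -1557 - (24 - 2484) = -1557 - 1*(-2460) = -1557 + 2460 = 903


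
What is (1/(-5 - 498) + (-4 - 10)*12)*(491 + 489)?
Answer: -82814900/503 ≈ -1.6464e+5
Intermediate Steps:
(1/(-5 - 498) + (-4 - 10)*12)*(491 + 489) = (1/(-503) - 14*12)*980 = (-1/503 - 168)*980 = -84505/503*980 = -82814900/503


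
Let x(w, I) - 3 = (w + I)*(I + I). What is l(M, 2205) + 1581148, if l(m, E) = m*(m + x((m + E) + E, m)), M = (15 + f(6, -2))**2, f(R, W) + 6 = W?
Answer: 23231112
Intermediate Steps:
x(w, I) = 3 + 2*I*(I + w) (x(w, I) = 3 + (w + I)*(I + I) = 3 + (I + w)*(2*I) = 3 + 2*I*(I + w))
f(R, W) = -6 + W
M = 49 (M = (15 + (-6 - 2))**2 = (15 - 8)**2 = 7**2 = 49)
l(m, E) = m*(3 + m + 2*m**2 + 2*m*(m + 2*E)) (l(m, E) = m*(m + (3 + 2*m**2 + 2*m*((m + E) + E))) = m*(m + (3 + 2*m**2 + 2*m*((E + m) + E))) = m*(m + (3 + 2*m**2 + 2*m*(m + 2*E))) = m*(3 + m + 2*m**2 + 2*m*(m + 2*E)))
l(M, 2205) + 1581148 = 49*(3 + 49 + 4*49**2 + 4*2205*49) + 1581148 = 49*(3 + 49 + 4*2401 + 432180) + 1581148 = 49*(3 + 49 + 9604 + 432180) + 1581148 = 49*441836 + 1581148 = 21649964 + 1581148 = 23231112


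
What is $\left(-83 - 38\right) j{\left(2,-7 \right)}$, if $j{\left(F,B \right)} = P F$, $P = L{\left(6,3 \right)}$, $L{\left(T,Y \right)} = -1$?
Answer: $242$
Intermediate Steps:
$P = -1$
$j{\left(F,B \right)} = - F$
$\left(-83 - 38\right) j{\left(2,-7 \right)} = \left(-83 - 38\right) \left(\left(-1\right) 2\right) = \left(-121\right) \left(-2\right) = 242$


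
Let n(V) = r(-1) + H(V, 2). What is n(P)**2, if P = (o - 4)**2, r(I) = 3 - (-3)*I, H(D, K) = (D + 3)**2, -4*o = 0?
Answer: 130321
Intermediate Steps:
o = 0 (o = -1/4*0 = 0)
H(D, K) = (3 + D)**2
r(I) = 3 + 3*I
P = 16 (P = (0 - 4)**2 = (-4)**2 = 16)
n(V) = (3 + V)**2 (n(V) = (3 + 3*(-1)) + (3 + V)**2 = (3 - 3) + (3 + V)**2 = 0 + (3 + V)**2 = (3 + V)**2)
n(P)**2 = ((3 + 16)**2)**2 = (19**2)**2 = 361**2 = 130321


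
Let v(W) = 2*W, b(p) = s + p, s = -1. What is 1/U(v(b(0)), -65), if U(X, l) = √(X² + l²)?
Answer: √4229/4229 ≈ 0.015377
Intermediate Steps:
b(p) = -1 + p
1/U(v(b(0)), -65) = 1/(√((2*(-1 + 0))² + (-65)²)) = 1/(√((2*(-1))² + 4225)) = 1/(√((-2)² + 4225)) = 1/(√(4 + 4225)) = 1/(√4229) = √4229/4229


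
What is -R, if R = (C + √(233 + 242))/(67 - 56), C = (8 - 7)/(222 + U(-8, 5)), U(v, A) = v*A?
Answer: -1/2002 - 5*√19/11 ≈ -1.9818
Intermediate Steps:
U(v, A) = A*v
C = 1/182 (C = (8 - 7)/(222 + 5*(-8)) = 1/(222 - 40) = 1/182 ≈ 0.0054945)
R = 1/2002 + 5*√19/11 (R = (1/182 + √(233 + 242))/(67 - 56) = (1/182 + √475)/11 = (1/182 + 5*√19)*(1/11) = 1/2002 + 5*√19/11 ≈ 1.9818)
-R = -(1/2002 + 5*√19/11) = -1/2002 - 5*√19/11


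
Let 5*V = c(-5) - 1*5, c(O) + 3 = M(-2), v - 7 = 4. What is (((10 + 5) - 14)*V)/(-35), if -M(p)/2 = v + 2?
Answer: 34/175 ≈ 0.19429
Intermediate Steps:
v = 11 (v = 7 + 4 = 11)
M(p) = -26 (M(p) = -2*(11 + 2) = -2*13 = -26)
c(O) = -29 (c(O) = -3 - 26 = -29)
V = -34/5 (V = (-29 - 1*5)/5 = (-29 - 5)/5 = (⅕)*(-34) = -34/5 ≈ -6.8000)
(((10 + 5) - 14)*V)/(-35) = (((10 + 5) - 14)*(-34/5))/(-35) = ((15 - 14)*(-34/5))*(-1/35) = (1*(-34/5))*(-1/35) = -34/5*(-1/35) = 34/175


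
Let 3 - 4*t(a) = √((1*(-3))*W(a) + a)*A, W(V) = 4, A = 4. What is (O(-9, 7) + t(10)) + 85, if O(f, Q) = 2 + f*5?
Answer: 171/4 - I*√2 ≈ 42.75 - 1.4142*I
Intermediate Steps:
O(f, Q) = 2 + 5*f
t(a) = ¾ - √(-12 + a) (t(a) = ¾ - √((1*(-3))*4 + a)*4/4 = ¾ - √(-3*4 + a)*4/4 = ¾ - √(-12 + a)*4/4 = ¾ - √(-12 + a))
(O(-9, 7) + t(10)) + 85 = ((2 + 5*(-9)) + (¾ - √(-12 + 10))) + 85 = ((2 - 45) + (¾ - √(-2))) + 85 = (-43 + (¾ - I*√2)) + 85 = (-169/4 - I*√2) + 85 = 171/4 - I*√2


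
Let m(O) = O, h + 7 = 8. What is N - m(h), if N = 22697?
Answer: 22696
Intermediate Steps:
h = 1 (h = -7 + 8 = 1)
N - m(h) = 22697 - 1*1 = 22697 - 1 = 22696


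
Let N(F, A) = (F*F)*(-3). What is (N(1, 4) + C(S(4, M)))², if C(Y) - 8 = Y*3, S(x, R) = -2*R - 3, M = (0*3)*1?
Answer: 16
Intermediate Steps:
N(F, A) = -3*F² (N(F, A) = F²*(-3) = -3*F²)
M = 0 (M = 0*1 = 0)
S(x, R) = -3 - 2*R
C(Y) = 8 + 3*Y (C(Y) = 8 + Y*3 = 8 + 3*Y)
(N(1, 4) + C(S(4, M)))² = (-3*1² + (8 + 3*(-3 - 2*0)))² = (-3*1 + (8 + 3*(-3 + 0)))² = (-3 + (8 + 3*(-3)))² = (-3 + (8 - 9))² = (-3 - 1)² = (-4)² = 16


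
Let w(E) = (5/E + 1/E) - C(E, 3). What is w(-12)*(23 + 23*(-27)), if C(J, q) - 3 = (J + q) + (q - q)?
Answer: -3289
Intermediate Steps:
C(J, q) = 3 + J + q (C(J, q) = 3 + ((J + q) + (q - q)) = 3 + ((J + q) + 0) = 3 + (J + q) = 3 + J + q)
w(E) = -6 - E + 6/E (w(E) = (5/E + 1/E) - (3 + E + 3) = (5/E + 1/E) - (6 + E) = 6/E + (-6 - E) = -6 - E + 6/E)
w(-12)*(23 + 23*(-27)) = (-6 - 1*(-12) + 6/(-12))*(23 + 23*(-27)) = (-6 + 12 + 6*(-1/12))*(23 - 621) = (-6 + 12 - 1/2)*(-598) = (11/2)*(-598) = -3289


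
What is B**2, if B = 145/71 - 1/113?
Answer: 266146596/64368529 ≈ 4.1347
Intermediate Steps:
B = 16314/8023 (B = 145*(1/71) - 1*1/113 = 145/71 - 1/113 = 16314/8023 ≈ 2.0334)
B**2 = (16314/8023)**2 = 266146596/64368529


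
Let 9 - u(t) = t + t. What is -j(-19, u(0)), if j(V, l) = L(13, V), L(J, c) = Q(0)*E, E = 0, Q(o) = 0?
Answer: 0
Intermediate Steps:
u(t) = 9 - 2*t (u(t) = 9 - (t + t) = 9 - 2*t)
L(J, c) = 0 (L(J, c) = 0*0 = 0)
j(V, l) = 0
-j(-19, u(0)) = -1*0 = 0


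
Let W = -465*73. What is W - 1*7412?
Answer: -41357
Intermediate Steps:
W = -33945
W - 1*7412 = -33945 - 1*7412 = -33945 - 7412 = -41357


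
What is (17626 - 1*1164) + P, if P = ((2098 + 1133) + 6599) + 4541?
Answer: 30833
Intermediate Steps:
P = 14371 (P = (3231 + 6599) + 4541 = 9830 + 4541 = 14371)
(17626 - 1*1164) + P = (17626 - 1*1164) + 14371 = (17626 - 1164) + 14371 = 16462 + 14371 = 30833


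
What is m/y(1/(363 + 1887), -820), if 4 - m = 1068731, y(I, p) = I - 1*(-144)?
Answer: -2404635750/324001 ≈ -7421.7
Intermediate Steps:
y(I, p) = 144 + I (y(I, p) = I + 144 = 144 + I)
m = -1068727 (m = 4 - 1*1068731 = 4 - 1068731 = -1068727)
m/y(1/(363 + 1887), -820) = -1068727/(144 + 1/(363 + 1887)) = -1068727/(144 + 1/2250) = -1068727/324001/2250 = -1068727*2250/324001 = -2404635750/324001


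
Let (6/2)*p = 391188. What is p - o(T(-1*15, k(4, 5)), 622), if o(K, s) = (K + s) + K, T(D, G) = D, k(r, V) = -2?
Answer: 129804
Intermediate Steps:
p = 130396 (p = (⅓)*391188 = 130396)
o(K, s) = s + 2*K
p - o(T(-1*15, k(4, 5)), 622) = 130396 - (622 + 2*(-1*15)) = 130396 - (622 + 2*(-15)) = 130396 - (622 - 30) = 130396 - 1*592 = 130396 - 592 = 129804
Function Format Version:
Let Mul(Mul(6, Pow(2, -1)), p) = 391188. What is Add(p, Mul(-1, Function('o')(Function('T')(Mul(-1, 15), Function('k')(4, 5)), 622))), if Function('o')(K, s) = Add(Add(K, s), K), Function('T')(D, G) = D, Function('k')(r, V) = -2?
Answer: 129804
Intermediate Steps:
p = 130396 (p = Mul(Rational(1, 3), 391188) = 130396)
Function('o')(K, s) = Add(s, Mul(2, K))
Add(p, Mul(-1, Function('o')(Function('T')(Mul(-1, 15), Function('k')(4, 5)), 622))) = Add(130396, Mul(-1, Add(622, Mul(2, Mul(-1, 15))))) = Add(130396, Mul(-1, Add(622, Mul(2, -15)))) = Add(130396, Mul(-1, Add(622, -30))) = Add(130396, Mul(-1, 592)) = Add(130396, -592) = 129804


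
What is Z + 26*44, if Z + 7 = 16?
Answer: 1153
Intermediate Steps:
Z = 9 (Z = -7 + 16 = 9)
Z + 26*44 = 9 + 26*44 = 9 + 1144 = 1153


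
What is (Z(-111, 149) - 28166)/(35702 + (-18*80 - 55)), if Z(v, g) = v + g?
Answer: -28128/34207 ≈ -0.82229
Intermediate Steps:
Z(v, g) = g + v
(Z(-111, 149) - 28166)/(35702 + (-18*80 - 55)) = ((149 - 111) - 28166)/(35702 + (-18*80 - 55)) = (38 - 28166)/(35702 + (-1440 - 55)) = -28128/(35702 - 1495) = -28128/34207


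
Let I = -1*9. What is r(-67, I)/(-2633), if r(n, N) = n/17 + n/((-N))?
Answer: 1742/402849 ≈ 0.0043242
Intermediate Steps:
I = -9
r(n, N) = n/17 - n/N (r(n, N) = n*(1/17) + n*(-1/N) = n/17 - n/N)
r(-67, I)/(-2633) = ((1/17)*(-67) - 1*(-67)/(-9))/(-2633) = (-67/17 - 1*(-67)*(-⅑))*(-1/2633) = (-67/17 - 67/9)*(-1/2633) = -1742/153*(-1/2633) = 1742/402849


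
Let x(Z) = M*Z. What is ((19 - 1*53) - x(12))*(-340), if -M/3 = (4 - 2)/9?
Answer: 8840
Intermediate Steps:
M = -⅔ (M = -3*(4 - 2)/9 = -6/9 = -3*2/9 = -⅔ ≈ -0.66667)
x(Z) = -2*Z/3
((19 - 1*53) - x(12))*(-340) = ((19 - 1*53) - (-2)*12/3)*(-340) = ((19 - 53) - 1*(-8))*(-340) = (-34 + 8)*(-340) = -26*(-340) = 8840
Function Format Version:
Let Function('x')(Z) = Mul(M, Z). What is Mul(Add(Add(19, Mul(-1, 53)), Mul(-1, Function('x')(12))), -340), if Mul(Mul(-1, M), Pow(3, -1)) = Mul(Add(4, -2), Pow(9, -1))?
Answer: 8840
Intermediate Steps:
M = Rational(-2, 3) (M = Mul(-3, Mul(Add(4, -2), Pow(9, -1))) = Mul(-3, Mul(2, Rational(1, 9))) = Mul(-3, Rational(2, 9)) = Rational(-2, 3) ≈ -0.66667)
Function('x')(Z) = Mul(Rational(-2, 3), Z)
Mul(Add(Add(19, Mul(-1, 53)), Mul(-1, Function('x')(12))), -340) = Mul(Add(Add(19, Mul(-1, 53)), Mul(-1, Mul(Rational(-2, 3), 12))), -340) = Mul(Add(Add(19, -53), Mul(-1, -8)), -340) = Mul(Add(-34, 8), -340) = Mul(-26, -340) = 8840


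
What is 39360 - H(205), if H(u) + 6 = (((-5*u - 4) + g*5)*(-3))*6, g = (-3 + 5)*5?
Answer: 21744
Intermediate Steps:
g = 10 (g = 2*5 = 10)
H(u) = -834 + 90*u (H(u) = -6 + (((-5*u - 4) + 10*5)*(-3))*6 = -6 + (((-4 - 5*u) + 50)*(-3))*6 = -6 + ((46 - 5*u)*(-3))*6 = -6 + (-138 + 15*u)*6 = -6 + (-828 + 90*u) = -834 + 90*u)
39360 - H(205) = 39360 - (-834 + 90*205) = 39360 - (-834 + 18450) = 39360 - 1*17616 = 39360 - 17616 = 21744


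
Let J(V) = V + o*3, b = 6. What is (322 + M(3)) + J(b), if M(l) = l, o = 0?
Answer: 331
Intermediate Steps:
J(V) = V (J(V) = V + 0*3 = V + 0 = V)
(322 + M(3)) + J(b) = (322 + 3) + 6 = 325 + 6 = 331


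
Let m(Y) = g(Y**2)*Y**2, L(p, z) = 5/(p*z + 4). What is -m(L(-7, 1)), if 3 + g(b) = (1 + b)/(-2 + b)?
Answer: -325/63 ≈ -5.1587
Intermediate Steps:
L(p, z) = 5/(4 + p*z)
g(b) = -3 + (1 + b)/(-2 + b)
m(Y) = Y**2*(7 - 2*Y**2)/(-2 + Y**2) (m(Y) = ((7 - 2*Y**2)/(-2 + Y**2))*Y**2 = Y**2*(7 - 2*Y**2)/(-2 + Y**2))
-m(L(-7, 1)) = -(5/(4 - 7*1))**2*(7 - 2*25/(4 - 7*1)**2)/(-2 + (5/(4 - 7*1))**2) = -(5/(4 - 7))**2*(7 - 2*25/(4 - 7)**2)/(-2 + (5/(4 - 7))**2) = -(5/(-3))**2*(7 - 2*(5/(-3))**2)/(-2 + (5/(-3))**2) = -(5*(-1/3))**2*(7 - 2*(5*(-1/3))**2)/(-2 + (5*(-1/3))**2) = -(-5/3)**2*(7 - 2*(-5/3)**2)/(-2 + (-5/3)**2) = -25*(7 - 2*25/9)/(9*(-2 + 25/9)) = -25*(7 - 50/9)/(9*7/9) = -25*9*13/(9*7*9) = -1*325/63 = -325/63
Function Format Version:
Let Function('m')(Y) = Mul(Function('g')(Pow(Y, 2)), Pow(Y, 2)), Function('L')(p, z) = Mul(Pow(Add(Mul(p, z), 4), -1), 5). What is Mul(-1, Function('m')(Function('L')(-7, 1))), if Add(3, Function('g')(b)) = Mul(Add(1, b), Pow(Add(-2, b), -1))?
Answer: Rational(-325, 63) ≈ -5.1587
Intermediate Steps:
Function('L')(p, z) = Mul(5, Pow(Add(4, Mul(p, z)), -1)) (Function('L')(p, z) = Mul(Pow(Add(4, Mul(p, z)), -1), 5) = Mul(5, Pow(Add(4, Mul(p, z)), -1)))
Function('g')(b) = Add(-3, Mul(Pow(Add(-2, b), -1), Add(1, b))) (Function('g')(b) = Add(-3, Mul(Add(1, b), Pow(Add(-2, b), -1))) = Add(-3, Mul(Pow(Add(-2, b), -1), Add(1, b))))
Function('m')(Y) = Mul(Pow(Y, 2), Pow(Add(-2, Pow(Y, 2)), -1), Add(7, Mul(-2, Pow(Y, 2)))) (Function('m')(Y) = Mul(Mul(Pow(Add(-2, Pow(Y, 2)), -1), Add(7, Mul(-2, Pow(Y, 2)))), Pow(Y, 2)) = Mul(Pow(Y, 2), Pow(Add(-2, Pow(Y, 2)), -1), Add(7, Mul(-2, Pow(Y, 2)))))
Mul(-1, Function('m')(Function('L')(-7, 1))) = Mul(-1, Mul(Pow(Mul(5, Pow(Add(4, Mul(-7, 1)), -1)), 2), Pow(Add(-2, Pow(Mul(5, Pow(Add(4, Mul(-7, 1)), -1)), 2)), -1), Add(7, Mul(-2, Pow(Mul(5, Pow(Add(4, Mul(-7, 1)), -1)), 2))))) = Mul(-1, Mul(Pow(Mul(5, Pow(Add(4, -7), -1)), 2), Pow(Add(-2, Pow(Mul(5, Pow(Add(4, -7), -1)), 2)), -1), Add(7, Mul(-2, Pow(Mul(5, Pow(Add(4, -7), -1)), 2))))) = Mul(-1, Mul(Pow(Mul(5, Pow(-3, -1)), 2), Pow(Add(-2, Pow(Mul(5, Pow(-3, -1)), 2)), -1), Add(7, Mul(-2, Pow(Mul(5, Pow(-3, -1)), 2))))) = Mul(-1, Mul(Pow(Mul(5, Rational(-1, 3)), 2), Pow(Add(-2, Pow(Mul(5, Rational(-1, 3)), 2)), -1), Add(7, Mul(-2, Pow(Mul(5, Rational(-1, 3)), 2))))) = Mul(-1, Mul(Pow(Rational(-5, 3), 2), Pow(Add(-2, Pow(Rational(-5, 3), 2)), -1), Add(7, Mul(-2, Pow(Rational(-5, 3), 2))))) = Mul(-1, Mul(Rational(25, 9), Pow(Add(-2, Rational(25, 9)), -1), Add(7, Mul(-2, Rational(25, 9))))) = Mul(-1, Mul(Rational(25, 9), Pow(Rational(7, 9), -1), Add(7, Rational(-50, 9)))) = Mul(-1, Mul(Rational(25, 9), Rational(9, 7), Rational(13, 9))) = Mul(-1, Rational(325, 63)) = Rational(-325, 63)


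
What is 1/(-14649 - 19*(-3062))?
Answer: 1/43529 ≈ 2.2973e-5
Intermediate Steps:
1/(-14649 - 19*(-3062)) = 1/(-14649 + 58178) = 1/43529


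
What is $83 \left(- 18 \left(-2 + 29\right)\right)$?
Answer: $-40338$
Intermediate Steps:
$83 \left(- 18 \left(-2 + 29\right)\right) = 83 \left(\left(-18\right) 27\right) = 83 \left(-486\right) = -40338$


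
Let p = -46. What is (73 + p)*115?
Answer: 3105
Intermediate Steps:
(73 + p)*115 = (73 - 46)*115 = 27*115 = 3105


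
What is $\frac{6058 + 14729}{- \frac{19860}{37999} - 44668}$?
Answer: $- \frac{789885213}{1697359192} \approx -0.46536$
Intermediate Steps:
$\frac{6058 + 14729}{- \frac{19860}{37999} - 44668} = \frac{20787}{\left(-19860\right) \frac{1}{37999} - 44668} = \frac{20787}{- \frac{19860}{37999} - 44668} = \frac{20787}{- \frac{1697359192}{37999}} = 20787 \left(- \frac{37999}{1697359192}\right) = - \frac{789885213}{1697359192}$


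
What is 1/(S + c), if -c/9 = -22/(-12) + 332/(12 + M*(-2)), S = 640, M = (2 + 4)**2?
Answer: 10/6733 ≈ 0.0014852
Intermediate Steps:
M = 36 (M = 6**2 = 36)
c = 333/10 (c = -9*(-22/(-12) + 332/(12 + 36*(-2))) = -9*(-22*(-1/12) + 332/(12 - 72)) = -9*(11/6 + 332/(-60)) = -9*(11/6 + 332*(-1/60)) = -9*(11/6 - 83/15) = -9*(-37/10) = 333/10 ≈ 33.300)
1/(S + c) = 1/(640 + 333/10) = 1/(6733/10) = 10/6733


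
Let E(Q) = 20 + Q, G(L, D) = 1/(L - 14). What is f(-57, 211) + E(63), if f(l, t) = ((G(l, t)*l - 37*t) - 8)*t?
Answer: -117058595/71 ≈ -1.6487e+6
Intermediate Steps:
G(L, D) = 1/(-14 + L)
f(l, t) = t*(-8 - 37*t + l/(-14 + l)) (f(l, t) = ((l/(-14 + l) - 37*t) - 8)*t = ((-37*t + l/(-14 + l)) - 8)*t = (-8 - 37*t + l/(-14 + l))*t = t*(-8 - 37*t + l/(-14 + l)))
f(-57, 211) + E(63) = 211*(-57 - (-14 - 57)*(8 + 37*211))/(-14 - 57) + (20 + 63) = 211*(-57 - 1*(-71)*(8 + 7807))/(-71) + 83 = 211*(-1/71)*(-57 - 1*(-71)*7815) + 83 = 211*(-1/71)*(-57 + 554865) + 83 = 211*(-1/71)*554808 + 83 = -117064488/71 + 83 = -117058595/71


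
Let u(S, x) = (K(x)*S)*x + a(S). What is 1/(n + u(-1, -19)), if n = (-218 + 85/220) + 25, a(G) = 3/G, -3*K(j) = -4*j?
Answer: -132/89357 ≈ -0.0014772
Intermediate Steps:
K(j) = 4*j/3 (K(j) = -(-4)*j/3 = 4*j/3)
n = -8475/44 (n = (-218 + 85*(1/220)) + 25 = (-218 + 17/44) + 25 = -9575/44 + 25 = -8475/44 ≈ -192.61)
u(S, x) = 3/S + 4*S*x**2/3 (u(S, x) = ((4*x/3)*S)*x + 3/S = (4*S*x/3)*x + 3/S = 4*S*x**2/3 + 3/S = 3/S + 4*S*x**2/3)
1/(n + u(-1, -19)) = 1/(-8475/44 + (3/(-1) + (4/3)*(-1)*(-19)**2)) = 1/(-8475/44 + (3*(-1) + (4/3)*(-1)*361)) = 1/(-8475/44 + (-3 - 1444/3)) = 1/(-8475/44 - 1453/3) = 1/(-89357/132) = -132/89357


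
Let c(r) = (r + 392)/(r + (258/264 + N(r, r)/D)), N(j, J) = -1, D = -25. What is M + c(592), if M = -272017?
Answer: -177440775023/652319 ≈ -2.7202e+5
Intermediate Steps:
c(r) = (392 + r)/(1119/1100 + r) (c(r) = (r + 392)/(r + (258/264 - 1/(-25))) = (392 + r)/(r + (258*(1/264) - 1*(-1/25))) = (392 + r)/(r + (43/44 + 1/25)) = (392 + r)/(r + 1119/1100) = (392 + r)/(1119/1100 + r))
M + c(592) = -272017 + 1100*(392 + 592)/(1119 + 1100*592) = -272017 + 1100*984/(1119 + 651200) = -272017 + 1100*984/652319 = -272017 + 1100*(1/652319)*984 = -272017 + 1082400/652319 = -177440775023/652319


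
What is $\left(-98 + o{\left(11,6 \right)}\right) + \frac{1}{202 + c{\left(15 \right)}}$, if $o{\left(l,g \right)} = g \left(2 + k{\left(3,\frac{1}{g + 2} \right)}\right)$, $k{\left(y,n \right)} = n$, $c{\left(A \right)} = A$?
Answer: $- \frac{73993}{868} \approx -85.245$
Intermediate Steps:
$o{\left(l,g \right)} = g \left(2 + \frac{1}{2 + g}\right)$ ($o{\left(l,g \right)} = g \left(2 + \frac{1}{g + 2}\right) = g \left(2 + \frac{1}{2 + g}\right)$)
$\left(-98 + o{\left(11,6 \right)}\right) + \frac{1}{202 + c{\left(15 \right)}} = \left(-98 + \frac{6 \left(5 + 2 \cdot 6\right)}{2 + 6}\right) + \frac{1}{202 + 15} = \left(-98 + \frac{6 \left(5 + 12\right)}{8}\right) + \frac{1}{217} = \left(-98 + 6 \cdot \frac{1}{8} \cdot 17\right) + \frac{1}{217} = \left(-98 + \frac{51}{4}\right) + \frac{1}{217} = - \frac{341}{4} + \frac{1}{217} = - \frac{73993}{868}$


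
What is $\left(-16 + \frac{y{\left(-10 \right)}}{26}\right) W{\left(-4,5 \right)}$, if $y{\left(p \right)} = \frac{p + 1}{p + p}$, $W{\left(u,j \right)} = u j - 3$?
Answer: $\frac{191153}{520} \approx 367.6$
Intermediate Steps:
$W{\left(u,j \right)} = -3 + j u$ ($W{\left(u,j \right)} = j u - 3 = -3 + j u$)
$y{\left(p \right)} = \frac{1 + p}{2 p}$
$\left(-16 + \frac{y{\left(-10 \right)}}{26}\right) W{\left(-4,5 \right)} = \left(-16 + \frac{\frac{1}{2} \frac{1}{-10} \left(1 - 10\right)}{26}\right) \left(-3 + 5 \left(-4\right)\right) = \left(-16 + \frac{1}{2} \left(- \frac{1}{10}\right) \left(-9\right) \frac{1}{26}\right) \left(-3 - 20\right) = \left(-16 + \frac{9}{20} \cdot \frac{1}{26}\right) \left(-23\right) = \left(-16 + \frac{9}{520}\right) \left(-23\right) = \left(- \frac{8311}{520}\right) \left(-23\right) = \frac{191153}{520}$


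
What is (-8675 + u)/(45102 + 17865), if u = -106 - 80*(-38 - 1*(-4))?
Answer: -6061/62967 ≈ -0.096257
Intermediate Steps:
u = 2614 (u = -106 - 80*(-38 + 4) = -106 - 80*(-34) = -106 + 2720 = 2614)
(-8675 + u)/(45102 + 17865) = (-8675 + 2614)/(45102 + 17865) = -6061/62967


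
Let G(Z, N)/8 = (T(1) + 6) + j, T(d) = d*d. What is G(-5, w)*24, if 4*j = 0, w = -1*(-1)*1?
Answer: 1344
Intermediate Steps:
w = 1 (w = 1*1 = 1)
T(d) = d²
j = 0 (j = (¼)*0 = 0)
G(Z, N) = 56 (G(Z, N) = 8*((1² + 6) + 0) = 8*((1 + 6) + 0) = 8*(7 + 0) = 8*7 = 56)
G(-5, w)*24 = 56*24 = 1344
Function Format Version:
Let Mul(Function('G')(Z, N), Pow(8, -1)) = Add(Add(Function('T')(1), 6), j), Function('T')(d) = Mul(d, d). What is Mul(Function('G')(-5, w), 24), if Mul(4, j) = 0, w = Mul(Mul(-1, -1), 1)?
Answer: 1344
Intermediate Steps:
w = 1 (w = Mul(1, 1) = 1)
Function('T')(d) = Pow(d, 2)
j = 0 (j = Mul(Rational(1, 4), 0) = 0)
Function('G')(Z, N) = 56 (Function('G')(Z, N) = Mul(8, Add(Add(Pow(1, 2), 6), 0)) = Mul(8, Add(Add(1, 6), 0)) = Mul(8, Add(7, 0)) = Mul(8, 7) = 56)
Mul(Function('G')(-5, w), 24) = Mul(56, 24) = 1344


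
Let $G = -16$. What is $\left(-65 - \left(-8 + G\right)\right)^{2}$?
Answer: $1681$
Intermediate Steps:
$\left(-65 - \left(-8 + G\right)\right)^{2} = \left(-65 + \left(8 - -16\right)\right)^{2} = \left(-65 + \left(8 + 16\right)\right)^{2} = \left(-65 + 24\right)^{2} = \left(-41\right)^{2} = 1681$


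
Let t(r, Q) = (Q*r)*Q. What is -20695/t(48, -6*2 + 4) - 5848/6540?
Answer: -4258621/558080 ≈ -7.6308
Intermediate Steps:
t(r, Q) = r*Q²
-20695/t(48, -6*2 + 4) - 5848/6540 = -20695*1/(48*(-6*2 + 4)²) - 5848/6540 = -20695*1/(48*(-12 + 4)²) - 5848*1/6540 = -20695/(48*(-8)²) - 1462/1635 = -20695/(48*64) - 1462/1635 = -20695/3072 - 1462/1635 = -4258621/558080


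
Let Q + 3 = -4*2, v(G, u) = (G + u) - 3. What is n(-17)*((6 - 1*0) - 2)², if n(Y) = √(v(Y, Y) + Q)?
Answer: 64*I*√3 ≈ 110.85*I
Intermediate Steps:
v(G, u) = -3 + G + u
Q = -11 (Q = -3 - 4*2 = -3 - 8 = -11)
n(Y) = √(-14 + 2*Y) (n(Y) = √((-3 + Y + Y) - 11) = √((-3 + 2*Y) - 11) = √(-14 + 2*Y))
n(-17)*((6 - 1*0) - 2)² = √(-14 + 2*(-17))*((6 - 1*0) - 2)² = √(-14 - 34)*((6 + 0) - 2)² = √(-48)*(6 - 2)² = (4*I*√3)*4² = (4*I*√3)*16 = 64*I*√3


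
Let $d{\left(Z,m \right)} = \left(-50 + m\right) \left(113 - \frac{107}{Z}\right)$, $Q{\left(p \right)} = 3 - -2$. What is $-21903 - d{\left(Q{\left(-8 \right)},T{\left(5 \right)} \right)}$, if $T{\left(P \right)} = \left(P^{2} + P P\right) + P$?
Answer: $-22361$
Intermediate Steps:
$T{\left(P \right)} = P + 2 P^{2}$ ($T{\left(P \right)} = \left(P^{2} + P^{2}\right) + P = 2 P^{2} + P = P + 2 P^{2}$)
$Q{\left(p \right)} = 5$ ($Q{\left(p \right)} = 3 + 2 = 5$)
$-21903 - d{\left(Q{\left(-8 \right)},T{\left(5 \right)} \right)} = -21903 - \frac{5350 - 107 \cdot 5 \left(1 + 2 \cdot 5\right) + 113 \cdot 5 \left(-50 + 5 \left(1 + 2 \cdot 5\right)\right)}{5} = -21903 - \frac{5350 - 107 \cdot 5 \left(1 + 10\right) + 113 \cdot 5 \left(-50 + 5 \left(1 + 10\right)\right)}{5} = -21903 - \frac{5350 - 107 \cdot 5 \cdot 11 + 113 \cdot 5 \left(-50 + 5 \cdot 11\right)}{5} = -21903 - \frac{5350 - 5885 + 113 \cdot 5 \left(-50 + 55\right)}{5} = -21903 - \frac{5350 - 5885 + 113 \cdot 5 \cdot 5}{5} = -21903 - \frac{5350 - 5885 + 2825}{5} = -21903 - \frac{1}{5} \cdot 2290 = -21903 - 458 = -22361$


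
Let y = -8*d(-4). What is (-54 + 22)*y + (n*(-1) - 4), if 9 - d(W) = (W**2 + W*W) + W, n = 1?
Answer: -4869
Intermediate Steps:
d(W) = 9 - W - 2*W**2 (d(W) = 9 - ((W**2 + W*W) + W) = 9 - ((W**2 + W**2) + W) = 9 - (2*W**2 + W) = 9 - (W + 2*W**2) = 9 + (-W - 2*W**2) = 9 - W - 2*W**2)
y = 152 (y = -8*(9 - 1*(-4) - 2*(-4)**2) = -8*(9 + 4 - 2*16) = -8*(9 + 4 - 32) = -8*(-19) = 152)
(-54 + 22)*y + (n*(-1) - 4) = (-54 + 22)*152 + (1*(-1) - 4) = -32*152 + (-1 - 4) = -4864 - 5 = -4869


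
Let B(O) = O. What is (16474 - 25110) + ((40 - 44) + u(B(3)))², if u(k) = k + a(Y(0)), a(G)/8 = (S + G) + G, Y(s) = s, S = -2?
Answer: -8347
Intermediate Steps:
a(G) = -16 + 16*G (a(G) = 8*((-2 + G) + G) = 8*(-2 + 2*G) = -16 + 16*G)
u(k) = -16 + k (u(k) = k + (-16 + 16*0) = k + (-16 + 0) = k - 16 = -16 + k)
(16474 - 25110) + ((40 - 44) + u(B(3)))² = (16474 - 25110) + ((40 - 44) + (-16 + 3))² = -8636 + (-4 - 13)² = -8636 + (-17)² = -8636 + 289 = -8347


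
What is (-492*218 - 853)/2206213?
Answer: -108109/2206213 ≈ -0.049002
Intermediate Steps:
(-492*218 - 853)/2206213 = (-107256 - 853)*(1/2206213) = -108109*1/2206213 = -108109/2206213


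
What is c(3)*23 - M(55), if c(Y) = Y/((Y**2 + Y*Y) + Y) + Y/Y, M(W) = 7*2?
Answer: 86/7 ≈ 12.286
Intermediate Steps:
M(W) = 14
c(Y) = 1 + Y/(Y + 2*Y**2) (c(Y) = Y/((Y**2 + Y**2) + Y) + 1 = Y/(2*Y**2 + Y) + 1 = Y/(Y + 2*Y**2) + 1 = 1 + Y/(Y + 2*Y**2))
c(3)*23 - M(55) = (2*(1 + 3)/(1 + 2*3))*23 - 1*14 = (2*4/(1 + 6))*23 - 14 = (2*4/7)*23 - 14 = (2*(1/7)*4)*23 - 14 = (8/7)*23 - 14 = 184/7 - 14 = 86/7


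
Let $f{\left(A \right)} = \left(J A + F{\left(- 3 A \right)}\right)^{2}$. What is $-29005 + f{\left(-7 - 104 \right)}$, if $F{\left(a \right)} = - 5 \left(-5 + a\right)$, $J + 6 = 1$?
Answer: $1148220$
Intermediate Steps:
$J = -5$ ($J = -6 + 1 = -5$)
$F{\left(a \right)} = 25 - 5 a$
$f{\left(A \right)} = \left(25 + 10 A\right)^{2}$ ($f{\left(A \right)} = \left(- 5 A - \left(-25 + 5 \left(- 3 A\right)\right)\right)^{2} = \left(- 5 A + \left(25 + 15 A\right)\right)^{2} = \left(25 + 10 A\right)^{2}$)
$-29005 + f{\left(-7 - 104 \right)} = -29005 + 25 \left(5 + 2 \left(-7 - 104\right)\right)^{2} = -29005 + 25 \left(5 + 2 \left(-111\right)\right)^{2} = -29005 + 25 \left(5 - 222\right)^{2} = -29005 + 25 \left(-217\right)^{2} = -29005 + 25 \cdot 47089 = -29005 + 1177225 = 1148220$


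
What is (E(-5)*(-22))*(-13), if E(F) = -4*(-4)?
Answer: 4576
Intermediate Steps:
E(F) = 16
(E(-5)*(-22))*(-13) = (16*(-22))*(-13) = -352*(-13) = 4576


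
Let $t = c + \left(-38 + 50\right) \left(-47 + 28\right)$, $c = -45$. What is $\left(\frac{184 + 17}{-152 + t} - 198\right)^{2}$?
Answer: $\frac{7115091201}{180625} \approx 39392.0$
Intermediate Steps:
$t = -273$ ($t = -45 + \left(-38 + 50\right) \left(-47 + 28\right) = -45 + 12 \left(-19\right) = -45 - 228 = -273$)
$\left(\frac{184 + 17}{-152 + t} - 198\right)^{2} = \left(\frac{184 + 17}{-152 - 273} - 198\right)^{2} = \left(\frac{201}{-425} - 198\right)^{2} = \left(201 \left(- \frac{1}{425}\right) - 198\right)^{2} = \left(- \frac{201}{425} - 198\right)^{2} = \left(- \frac{84351}{425}\right)^{2} = \frac{7115091201}{180625}$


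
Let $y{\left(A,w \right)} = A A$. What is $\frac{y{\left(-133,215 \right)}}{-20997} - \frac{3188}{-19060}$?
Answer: $- \frac{67553476}{100050705} \approx -0.67519$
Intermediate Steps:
$y{\left(A,w \right)} = A^{2}$
$\frac{y{\left(-133,215 \right)}}{-20997} - \frac{3188}{-19060} = \frac{\left(-133\right)^{2}}{-20997} - \frac{3188}{-19060} = 17689 \left(- \frac{1}{20997}\right) - - \frac{797}{4765} = - \frac{17689}{20997} + \frac{797}{4765} = - \frac{67553476}{100050705}$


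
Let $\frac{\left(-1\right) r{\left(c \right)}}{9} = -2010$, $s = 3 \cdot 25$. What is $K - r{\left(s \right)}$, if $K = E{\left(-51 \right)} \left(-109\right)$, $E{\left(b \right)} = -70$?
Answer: $-10460$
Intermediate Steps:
$s = 75$
$K = 7630$ ($K = \left(-70\right) \left(-109\right) = 7630$)
$r{\left(c \right)} = 18090$ ($r{\left(c \right)} = \left(-9\right) \left(-2010\right) = 18090$)
$K - r{\left(s \right)} = 7630 - 18090 = -10460$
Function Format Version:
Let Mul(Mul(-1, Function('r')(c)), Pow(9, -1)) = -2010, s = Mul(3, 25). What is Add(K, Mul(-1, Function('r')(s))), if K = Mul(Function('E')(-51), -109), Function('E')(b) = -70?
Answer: -10460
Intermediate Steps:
s = 75
K = 7630 (K = Mul(-70, -109) = 7630)
Function('r')(c) = 18090 (Function('r')(c) = Mul(-9, -2010) = 18090)
Add(K, Mul(-1, Function('r')(s))) = Add(7630, Mul(-1, 18090)) = Add(7630, -18090) = -10460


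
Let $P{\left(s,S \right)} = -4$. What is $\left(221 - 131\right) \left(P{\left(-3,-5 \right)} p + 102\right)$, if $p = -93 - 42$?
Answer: $57780$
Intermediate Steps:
$p = -135$ ($p = -93 - 42 = -135$)
$\left(221 - 131\right) \left(P{\left(-3,-5 \right)} p + 102\right) = \left(221 - 131\right) \left(\left(-4\right) \left(-135\right) + 102\right) = \left(221 - 131\right) \left(540 + 102\right) = 90 \cdot 642 = 57780$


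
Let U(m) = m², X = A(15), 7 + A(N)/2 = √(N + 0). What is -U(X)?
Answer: -256 + 56*√15 ≈ -39.113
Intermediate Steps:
A(N) = -14 + 2*√N (A(N) = -14 + 2*√(N + 0) = -14 + 2*√N)
X = -14 + 2*√15 ≈ -6.2540
-U(X) = -(-14 + 2*√15)²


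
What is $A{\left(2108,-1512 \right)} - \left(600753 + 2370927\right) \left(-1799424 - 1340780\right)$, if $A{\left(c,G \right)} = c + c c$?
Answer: $9331685868492$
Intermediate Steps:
$A{\left(c,G \right)} = c + c^{2}$
$A{\left(2108,-1512 \right)} - \left(600753 + 2370927\right) \left(-1799424 - 1340780\right) = 2108 \left(1 + 2108\right) - \left(600753 + 2370927\right) \left(-1799424 - 1340780\right) = 2108 \cdot 2109 - 2971680 \left(-3140204\right) = 4445772 - -9331681422720 = 4445772 + 9331681422720 = 9331685868492$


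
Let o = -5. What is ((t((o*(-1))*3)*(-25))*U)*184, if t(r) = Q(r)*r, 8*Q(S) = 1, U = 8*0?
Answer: 0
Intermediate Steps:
U = 0
Q(S) = 1/8 (Q(S) = (1/8)*1 = 1/8)
t(r) = r/8
((t((o*(-1))*3)*(-25))*U)*184 = ((((-5*(-1)*3)/8)*(-25))*0)*184 = ((((5*3)/8)*(-25))*0)*184 = ((((1/8)*15)*(-25))*0)*184 = (((15/8)*(-25))*0)*184 = -375/8*0*184 = 0*184 = 0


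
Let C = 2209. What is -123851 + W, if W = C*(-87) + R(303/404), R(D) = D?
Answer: -1264133/4 ≈ -3.1603e+5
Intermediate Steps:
W = -768729/4 (W = 2209*(-87) + 303/404 = -192183 + 303*(1/404) = -192183 + ¾ = -768729/4 ≈ -1.9218e+5)
-123851 + W = -123851 - 768729/4 = -1264133/4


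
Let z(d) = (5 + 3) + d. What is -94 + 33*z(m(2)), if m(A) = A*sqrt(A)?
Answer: 170 + 66*sqrt(2) ≈ 263.34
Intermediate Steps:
m(A) = A**(3/2)
z(d) = 8 + d
-94 + 33*z(m(2)) = -94 + 33*(8 + 2**(3/2)) = -94 + 33*(8 + 2*sqrt(2)) = -94 + (264 + 66*sqrt(2)) = 170 + 66*sqrt(2)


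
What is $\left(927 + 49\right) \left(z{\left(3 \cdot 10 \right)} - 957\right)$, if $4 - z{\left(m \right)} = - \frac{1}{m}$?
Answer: $- \frac{13951432}{15} \approx -9.301 \cdot 10^{5}$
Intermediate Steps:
$z{\left(m \right)} = 4 + \frac{1}{m}$ ($z{\left(m \right)} = 4 - - \frac{1}{m} = 4 + \frac{1}{m}$)
$\left(927 + 49\right) \left(z{\left(3 \cdot 10 \right)} - 957\right) = \left(927 + 49\right) \left(\left(4 + \frac{1}{3 \cdot 10}\right) - 957\right) = 976 \left(\left(4 + \frac{1}{30}\right) - 957\right) = 976 \left(\frac{121}{30} - 957\right) = 976 \left(- \frac{28589}{30}\right) = - \frac{13951432}{15}$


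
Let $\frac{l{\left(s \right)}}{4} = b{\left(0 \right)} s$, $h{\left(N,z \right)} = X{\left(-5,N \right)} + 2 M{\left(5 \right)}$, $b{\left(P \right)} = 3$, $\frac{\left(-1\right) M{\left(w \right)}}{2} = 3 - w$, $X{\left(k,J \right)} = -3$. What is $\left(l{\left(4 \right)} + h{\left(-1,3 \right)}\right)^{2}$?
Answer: $2809$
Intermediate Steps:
$M{\left(w \right)} = -6 + 2 w$ ($M{\left(w \right)} = - 2 \left(3 - w\right) = -6 + 2 w$)
$h{\left(N,z \right)} = 5$ ($h{\left(N,z \right)} = -3 + 2 \left(-6 + 2 \cdot 5\right) = -3 + 2 \left(-6 + 10\right) = -3 + 2 \cdot 4 = -3 + 8 = 5$)
$l{\left(s \right)} = 12 s$ ($l{\left(s \right)} = 4 \cdot 3 s = 12 s$)
$\left(l{\left(4 \right)} + h{\left(-1,3 \right)}\right)^{2} = \left(12 \cdot 4 + 5\right)^{2} = \left(48 + 5\right)^{2} = 53^{2} = 2809$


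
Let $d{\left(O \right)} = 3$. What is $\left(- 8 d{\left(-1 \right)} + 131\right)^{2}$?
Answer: $11449$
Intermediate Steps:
$\left(- 8 d{\left(-1 \right)} + 131\right)^{2} = \left(\left(-8\right) 3 + 131\right)^{2} = \left(-24 + 131\right)^{2} = 107^{2} = 11449$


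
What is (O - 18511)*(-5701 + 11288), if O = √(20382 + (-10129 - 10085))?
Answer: -103420957 + 11174*√42 ≈ -1.0335e+8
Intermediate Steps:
O = 2*√42 (O = √(20382 - 20214) = √168 = 2*√42 ≈ 12.961)
(O - 18511)*(-5701 + 11288) = (2*√42 - 18511)*(-5701 + 11288) = (-18511 + 2*√42)*5587 = -103420957 + 11174*√42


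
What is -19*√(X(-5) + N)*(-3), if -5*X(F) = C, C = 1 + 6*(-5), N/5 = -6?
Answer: 627*I*√5/5 ≈ 280.4*I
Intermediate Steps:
N = -30 (N = 5*(-6) = -30)
C = -29 (C = 1 - 30 = -29)
X(F) = 29/5 (X(F) = -⅕*(-29) = 29/5)
-19*√(X(-5) + N)*(-3) = -19*√(29/5 - 30)*(-3) = -209*I*√5/5*(-3) = 627*I*√5/5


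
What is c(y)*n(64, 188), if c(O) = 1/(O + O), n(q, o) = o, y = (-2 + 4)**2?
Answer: 47/2 ≈ 23.500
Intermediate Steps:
y = 4 (y = 2**2 = 4)
c(O) = 1/(2*O)
c(y)*n(64, 188) = ((1/2)/4)*188 = ((1/2)*(1/4))*188 = (1/8)*188 = 47/2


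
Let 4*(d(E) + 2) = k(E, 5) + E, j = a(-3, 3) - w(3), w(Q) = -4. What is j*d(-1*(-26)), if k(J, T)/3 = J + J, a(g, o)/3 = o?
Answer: 1131/2 ≈ 565.50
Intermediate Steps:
a(g, o) = 3*o
j = 13 (j = 3*3 - 1*(-4) = 9 + 4 = 13)
k(J, T) = 6*J (k(J, T) = 3*(J + J) = 3*(2*J) = 6*J)
d(E) = -2 + 7*E/4 (d(E) = -2 + (6*E + E)/4 = -2 + (7*E)/4 = -2 + 7*E/4)
j*d(-1*(-26)) = 13*(-2 + 7*(-1*(-26))/4) = 13*(-2 + (7/4)*26) = 13*(-2 + 91/2) = 13*(87/2) = 1131/2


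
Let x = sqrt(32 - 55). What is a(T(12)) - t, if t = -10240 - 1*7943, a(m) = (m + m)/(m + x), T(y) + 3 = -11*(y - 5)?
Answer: 116802209/6423 + 160*I*sqrt(23)/6423 ≈ 18185.0 + 0.11947*I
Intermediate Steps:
T(y) = 52 - 11*y (T(y) = -3 - 11*(y - 5) = -3 - 11*(-5 + y) = -3 + (55 - 11*y) = 52 - 11*y)
x = I*sqrt(23) (x = sqrt(-23) = I*sqrt(23) ≈ 4.7958*I)
a(m) = 2*m/(m + I*sqrt(23)) (a(m) = (m + m)/(m + I*sqrt(23)) = (2*m)/(m + I*sqrt(23)) = 2*m/(m + I*sqrt(23)))
t = -18183 (t = -10240 - 7943 = -18183)
a(T(12)) - t = 2*(52 - 11*12)/((52 - 11*12) + I*sqrt(23)) - 1*(-18183) = 2*(52 - 132)/((52 - 132) + I*sqrt(23)) + 18183 = 2*(-80)/(-80 + I*sqrt(23)) + 18183 = -160/(-80 + I*sqrt(23)) + 18183 = 18183 - 160/(-80 + I*sqrt(23))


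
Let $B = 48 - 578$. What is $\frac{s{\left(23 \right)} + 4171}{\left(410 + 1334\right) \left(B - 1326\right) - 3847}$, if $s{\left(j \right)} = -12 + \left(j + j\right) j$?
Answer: $- \frac{1739}{1080237} \approx -0.0016098$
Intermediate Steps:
$B = -530$ ($B = 48 - 578 = -530$)
$s{\left(j \right)} = -12 + 2 j^{2}$ ($s{\left(j \right)} = -12 + 2 j j = -12 + 2 j^{2}$)
$\frac{s{\left(23 \right)} + 4171}{\left(410 + 1334\right) \left(B - 1326\right) - 3847} = \frac{\left(-12 + 2 \cdot 23^{2}\right) + 4171}{\left(410 + 1334\right) \left(-530 - 1326\right) - 3847} = \frac{\left(-12 + 2 \cdot 529\right) + 4171}{1744 \left(-1856\right) - 3847} = \frac{\left(-12 + 1058\right) + 4171}{-3236864 - 3847} = \frac{1046 + 4171}{-3240711} = 5217 \left(- \frac{1}{3240711}\right) = - \frac{1739}{1080237}$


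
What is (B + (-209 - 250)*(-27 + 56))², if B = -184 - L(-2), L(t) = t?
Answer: 182061049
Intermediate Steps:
B = -182 (B = -184 - 1*(-2) = -184 + 2 = -182)
(B + (-209 - 250)*(-27 + 56))² = (-182 + (-209 - 250)*(-27 + 56))² = (-182 - 459*29)² = (-182 - 13311)² = (-13493)² = 182061049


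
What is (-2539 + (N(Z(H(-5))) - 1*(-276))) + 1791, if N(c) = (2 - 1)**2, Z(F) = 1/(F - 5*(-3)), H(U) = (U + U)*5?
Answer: -471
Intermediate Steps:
H(U) = 10*U (H(U) = (2*U)*5 = 10*U)
Z(F) = 1/(15 + F) (Z(F) = 1/(F + 15) = 1/(15 + F))
N(c) = 1 (N(c) = 1**2 = 1)
(-2539 + (N(Z(H(-5))) - 1*(-276))) + 1791 = (-2539 + (1 - 1*(-276))) + 1791 = (-2539 + (1 + 276)) + 1791 = (-2539 + 277) + 1791 = -2262 + 1791 = -471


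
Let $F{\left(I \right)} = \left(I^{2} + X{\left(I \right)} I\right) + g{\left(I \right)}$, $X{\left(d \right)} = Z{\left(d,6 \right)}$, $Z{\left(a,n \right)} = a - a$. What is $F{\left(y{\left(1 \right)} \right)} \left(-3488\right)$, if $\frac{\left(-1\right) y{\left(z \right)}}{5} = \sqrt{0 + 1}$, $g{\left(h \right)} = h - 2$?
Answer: $-62784$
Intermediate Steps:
$g{\left(h \right)} = -2 + h$
$y{\left(z \right)} = -5$ ($y{\left(z \right)} = - 5 \sqrt{0 + 1} = - 5 \sqrt{1} = \left(-5\right) 1 = -5$)
$Z{\left(a,n \right)} = 0$
$X{\left(d \right)} = 0$
$F{\left(I \right)} = -2 + I + I^{2}$ ($F{\left(I \right)} = \left(I^{2} + 0 I\right) + \left(-2 + I\right) = \left(I^{2} + 0\right) + \left(-2 + I\right) = I^{2} + \left(-2 + I\right) = -2 + I + I^{2}$)
$F{\left(y{\left(1 \right)} \right)} \left(-3488\right) = \left(-2 - 5 + \left(-5\right)^{2}\right) \left(-3488\right) = \left(-2 - 5 + 25\right) \left(-3488\right) = 18 \left(-3488\right) = -62784$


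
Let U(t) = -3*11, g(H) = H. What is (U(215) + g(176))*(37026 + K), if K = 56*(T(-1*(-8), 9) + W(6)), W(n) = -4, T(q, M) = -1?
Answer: 5254678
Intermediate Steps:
U(t) = -33
K = -280 (K = 56*(-1 - 4) = 56*(-5) = -280)
(U(215) + g(176))*(37026 + K) = (-33 + 176)*(37026 - 280) = 143*36746 = 5254678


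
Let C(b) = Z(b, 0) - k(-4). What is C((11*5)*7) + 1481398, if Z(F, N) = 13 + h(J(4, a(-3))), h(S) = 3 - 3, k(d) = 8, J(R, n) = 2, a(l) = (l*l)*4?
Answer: 1481403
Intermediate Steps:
a(l) = 4*l² (a(l) = l²*4 = 4*l²)
h(S) = 0
Z(F, N) = 13 (Z(F, N) = 13 + 0 = 13)
C(b) = 5 (C(b) = 13 - 1*8 = 13 - 8 = 5)
C((11*5)*7) + 1481398 = 5 + 1481398 = 1481403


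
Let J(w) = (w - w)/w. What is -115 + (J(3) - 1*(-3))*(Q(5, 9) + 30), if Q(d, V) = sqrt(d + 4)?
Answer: -16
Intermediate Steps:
J(w) = 0 (J(w) = 0/w = 0)
Q(d, V) = sqrt(4 + d)
-115 + (J(3) - 1*(-3))*(Q(5, 9) + 30) = -115 + (0 - 1*(-3))*(sqrt(4 + 5) + 30) = -115 + (0 + 3)*(sqrt(9) + 30) = -115 + 3*(3 + 30) = -115 + 3*33 = -115 + 99 = -16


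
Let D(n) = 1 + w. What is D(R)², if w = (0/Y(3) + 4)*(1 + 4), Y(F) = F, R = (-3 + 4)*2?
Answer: 441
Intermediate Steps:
R = 2 (R = 1*2 = 2)
w = 20 (w = (0/3 + 4)*(1 + 4) = (0*(⅓) + 4)*5 = (0 + 4)*5 = 4*5 = 20)
D(n) = 21 (D(n) = 1 + 20 = 21)
D(R)² = 21² = 441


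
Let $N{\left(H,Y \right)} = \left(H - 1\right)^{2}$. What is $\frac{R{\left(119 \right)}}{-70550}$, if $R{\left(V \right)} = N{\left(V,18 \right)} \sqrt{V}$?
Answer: $- \frac{6962 \sqrt{119}}{35275} \approx -2.153$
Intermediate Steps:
$N{\left(H,Y \right)} = \left(-1 + H\right)^{2}$
$R{\left(V \right)} = \sqrt{V} \left(-1 + V\right)^{2}$ ($R{\left(V \right)} = \left(-1 + V\right)^{2} \sqrt{V} = \sqrt{V} \left(-1 + V\right)^{2}$)
$\frac{R{\left(119 \right)}}{-70550} = \frac{\sqrt{119} \left(-1 + 119\right)^{2}}{-70550} = \sqrt{119} \cdot 118^{2} \left(- \frac{1}{70550}\right) = \sqrt{119} \cdot 13924 \left(- \frac{1}{70550}\right) = 13924 \sqrt{119} \left(- \frac{1}{70550}\right) = - \frac{6962 \sqrt{119}}{35275}$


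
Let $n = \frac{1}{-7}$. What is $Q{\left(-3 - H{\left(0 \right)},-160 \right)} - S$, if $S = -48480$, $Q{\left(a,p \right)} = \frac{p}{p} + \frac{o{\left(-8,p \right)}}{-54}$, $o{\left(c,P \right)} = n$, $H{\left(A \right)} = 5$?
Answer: $\frac{18325819}{378} \approx 48481.0$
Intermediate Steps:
$n = - \frac{1}{7} \approx -0.14286$
$o{\left(c,P \right)} = - \frac{1}{7}$
$Q{\left(a,p \right)} = \frac{379}{378}$ ($Q{\left(a,p \right)} = \frac{p}{p} - \frac{1}{7 \left(-54\right)} = 1 - - \frac{1}{378} = 1 + \frac{1}{378} = \frac{379}{378}$)
$Q{\left(-3 - H{\left(0 \right)},-160 \right)} - S = \frac{379}{378} - -48480 = \frac{379}{378} + 48480 = \frac{18325819}{378}$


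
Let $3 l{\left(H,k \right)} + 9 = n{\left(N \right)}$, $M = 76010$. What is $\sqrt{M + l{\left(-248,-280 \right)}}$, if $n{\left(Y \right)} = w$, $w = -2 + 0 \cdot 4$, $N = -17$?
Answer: $\frac{\sqrt{684057}}{3} \approx 275.69$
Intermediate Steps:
$w = -2$ ($w = -2 + 0 = -2$)
$n{\left(Y \right)} = -2$
$l{\left(H,k \right)} = - \frac{11}{3}$ ($l{\left(H,k \right)} = -3 + \frac{1}{3} \left(-2\right) = -3 - \frac{2}{3} = - \frac{11}{3}$)
$\sqrt{M + l{\left(-248,-280 \right)}} = \sqrt{76010 - \frac{11}{3}} = \sqrt{\frac{228019}{3}} = \frac{\sqrt{684057}}{3}$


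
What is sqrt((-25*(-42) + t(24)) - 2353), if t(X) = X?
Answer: I*sqrt(1279) ≈ 35.763*I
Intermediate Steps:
sqrt((-25*(-42) + t(24)) - 2353) = sqrt((-25*(-42) + 24) - 2353) = sqrt((1050 + 24) - 2353) = sqrt(1074 - 2353) = sqrt(-1279) = I*sqrt(1279)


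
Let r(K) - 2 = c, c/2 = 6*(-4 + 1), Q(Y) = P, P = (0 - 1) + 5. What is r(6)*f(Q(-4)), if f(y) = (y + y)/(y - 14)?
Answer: 136/5 ≈ 27.200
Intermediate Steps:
P = 4 (P = -1 + 5 = 4)
Q(Y) = 4
f(y) = 2*y/(-14 + y) (f(y) = (2*y)/(-14 + y) = 2*y/(-14 + y))
c = -36 (c = 2*(6*(-4 + 1)) = 2*(6*(-3)) = 2*(-18) = -36)
r(K) = -34 (r(K) = 2 - 36 = -34)
r(6)*f(Q(-4)) = -68*4/(-14 + 4) = -68*4/(-10) = -68*4*(-1)/10 = -34*(-⅘) = 136/5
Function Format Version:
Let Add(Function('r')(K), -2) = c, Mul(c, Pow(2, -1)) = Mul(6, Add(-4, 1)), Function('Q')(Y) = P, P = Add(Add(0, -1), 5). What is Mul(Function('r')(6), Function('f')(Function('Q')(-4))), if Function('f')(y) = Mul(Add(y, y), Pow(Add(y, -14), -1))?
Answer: Rational(136, 5) ≈ 27.200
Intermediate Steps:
P = 4 (P = Add(-1, 5) = 4)
Function('Q')(Y) = 4
Function('f')(y) = Mul(2, y, Pow(Add(-14, y), -1)) (Function('f')(y) = Mul(Mul(2, y), Pow(Add(-14, y), -1)) = Mul(2, y, Pow(Add(-14, y), -1)))
c = -36 (c = Mul(2, Mul(6, Add(-4, 1))) = Mul(2, Mul(6, -3)) = Mul(2, -18) = -36)
Function('r')(K) = -34 (Function('r')(K) = Add(2, -36) = -34)
Mul(Function('r')(6), Function('f')(Function('Q')(-4))) = Mul(-34, Mul(2, 4, Pow(Add(-14, 4), -1))) = Mul(-34, Mul(2, 4, Pow(-10, -1))) = Mul(-34, Mul(2, 4, Rational(-1, 10))) = Mul(-34, Rational(-4, 5)) = Rational(136, 5)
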